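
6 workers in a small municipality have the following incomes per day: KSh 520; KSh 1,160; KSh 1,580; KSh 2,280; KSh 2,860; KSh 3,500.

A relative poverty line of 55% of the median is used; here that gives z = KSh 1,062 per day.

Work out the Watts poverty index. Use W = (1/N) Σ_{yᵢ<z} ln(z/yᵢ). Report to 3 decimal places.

Poor units: KSh 520 (q = 1 of N = 6).
ln(z/y) terms: ln(1062/520) = 0.7141.
W = 0.714080 / 6 = 0.119.

0.119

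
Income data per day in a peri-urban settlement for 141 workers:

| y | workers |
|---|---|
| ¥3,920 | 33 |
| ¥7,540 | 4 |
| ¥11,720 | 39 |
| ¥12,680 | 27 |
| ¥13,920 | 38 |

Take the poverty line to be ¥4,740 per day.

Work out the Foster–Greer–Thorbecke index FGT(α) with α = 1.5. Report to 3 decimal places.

0.017

Below the line: 33×¥3,920 (q = 33 of N = 141).
Gap ratios (z−y)/z: (4740−3920)/4740 = 0.1730 (×33).
Raised to α = 1.5: 0.07195 (×33).
Sum = 2.374473; FGT(1.5) = 2.374473 / 141 = 0.017.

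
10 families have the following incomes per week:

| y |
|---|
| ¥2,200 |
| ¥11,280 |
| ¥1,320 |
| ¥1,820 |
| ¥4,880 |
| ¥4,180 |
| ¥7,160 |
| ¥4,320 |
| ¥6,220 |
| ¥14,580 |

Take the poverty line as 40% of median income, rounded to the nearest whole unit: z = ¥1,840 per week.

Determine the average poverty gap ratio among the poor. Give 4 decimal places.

0.1467

Poor units: ¥1,320, ¥1,820 (q = 2 of N = 10).
Shortfall ratios (z−y)/z: 0.2826, 0.0109; sum = 0.293478.
I averages over the q = 2 poor units only: 0.293478 / 2 = 0.1467.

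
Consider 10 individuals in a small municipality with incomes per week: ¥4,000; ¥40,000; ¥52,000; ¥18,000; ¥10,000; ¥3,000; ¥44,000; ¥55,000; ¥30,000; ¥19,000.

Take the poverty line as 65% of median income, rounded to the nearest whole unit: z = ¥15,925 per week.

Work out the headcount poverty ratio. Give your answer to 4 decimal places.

0.3000

3 of the 10 individuals have income below ¥15,925.
H = 3/10 = 0.3000.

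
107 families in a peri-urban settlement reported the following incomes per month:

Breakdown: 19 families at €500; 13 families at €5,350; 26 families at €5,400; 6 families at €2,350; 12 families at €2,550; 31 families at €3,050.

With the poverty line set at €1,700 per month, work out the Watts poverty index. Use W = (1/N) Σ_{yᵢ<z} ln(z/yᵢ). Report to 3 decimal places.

0.217

Below the line: 19×€500 (q = 19 of N = 107).
Log gaps: ln(1700/500) = 1.2238 (×19).
W = 23.251733 / 107 = 0.217.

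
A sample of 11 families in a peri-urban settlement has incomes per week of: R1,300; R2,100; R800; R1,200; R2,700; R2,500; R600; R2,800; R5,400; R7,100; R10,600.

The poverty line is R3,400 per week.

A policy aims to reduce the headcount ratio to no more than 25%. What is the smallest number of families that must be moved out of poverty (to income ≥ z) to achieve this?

6

Currently q = 8 of N = 11 are below the line (H = 0.727).
A headcount ratio of at most 25% allows at most ⌊0.25 × 11⌋ = 2 poor families.
So at least 8 − 2 = 6 must be lifted.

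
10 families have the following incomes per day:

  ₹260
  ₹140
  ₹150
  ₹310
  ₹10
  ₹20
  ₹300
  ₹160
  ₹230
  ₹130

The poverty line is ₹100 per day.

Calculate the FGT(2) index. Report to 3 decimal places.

0.145

Below the line: ₹10, ₹20 (q = 2 of N = 10).
Gap ratios (z−y)/z: (100−10)/100 = 0.9000; (100−20)/100 = 0.8000.
Squared: 0.8100; 0.6400.
Sum = 1.450000; P₂ = 1.450000 / 10 = 0.145.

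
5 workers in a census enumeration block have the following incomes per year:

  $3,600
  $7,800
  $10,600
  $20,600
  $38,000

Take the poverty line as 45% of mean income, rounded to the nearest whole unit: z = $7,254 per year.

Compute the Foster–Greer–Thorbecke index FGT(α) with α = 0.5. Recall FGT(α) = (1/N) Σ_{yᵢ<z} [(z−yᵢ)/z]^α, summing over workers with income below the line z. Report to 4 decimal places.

0.1419

Poor units: $3,600 (q = 1 of N = 5).
Gap ratios (z−y)/z: (7254−3600)/7254 = 0.5037.
Raised to α = 0.5: 0.70973.
Sum = 0.709734; FGT(0.5) = 0.709734 / 5 = 0.1419.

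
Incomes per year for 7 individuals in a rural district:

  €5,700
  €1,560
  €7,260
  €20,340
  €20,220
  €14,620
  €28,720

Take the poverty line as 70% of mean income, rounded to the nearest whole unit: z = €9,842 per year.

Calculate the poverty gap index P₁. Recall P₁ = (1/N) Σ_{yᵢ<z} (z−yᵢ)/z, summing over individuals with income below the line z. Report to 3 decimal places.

0.218

Poor units: €1,560, €5,700, €7,260 (q = 3 of N = 7).
Relative gaps: (9842−1560)/9842 = 0.8415; (9842−5700)/9842 = 0.4208; (9842−7260)/9842 = 0.2623.
Σ = 1.524690. Dividing by the full population N = 7 gives P₁ = 0.218.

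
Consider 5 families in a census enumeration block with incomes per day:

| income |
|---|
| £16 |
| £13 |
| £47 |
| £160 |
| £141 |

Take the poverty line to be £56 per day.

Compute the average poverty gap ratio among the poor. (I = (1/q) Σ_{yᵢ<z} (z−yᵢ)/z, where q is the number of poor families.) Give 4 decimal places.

Below z: £13, £16, £47 (q = 3 of N = 5).
Relative gaps: 0.7679, 0.7143, 0.1607; sum = 1.642857.
The income-gap ratio divides by q (the poor only): 1.642857 / 3 = 0.5476.

0.5476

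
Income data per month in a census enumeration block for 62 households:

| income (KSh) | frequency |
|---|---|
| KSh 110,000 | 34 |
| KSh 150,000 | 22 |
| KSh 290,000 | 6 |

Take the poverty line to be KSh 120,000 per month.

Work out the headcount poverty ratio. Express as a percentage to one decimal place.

54.8%

34 of the 62 households have income below KSh 120,000.
H = 34/62 = 54.8%.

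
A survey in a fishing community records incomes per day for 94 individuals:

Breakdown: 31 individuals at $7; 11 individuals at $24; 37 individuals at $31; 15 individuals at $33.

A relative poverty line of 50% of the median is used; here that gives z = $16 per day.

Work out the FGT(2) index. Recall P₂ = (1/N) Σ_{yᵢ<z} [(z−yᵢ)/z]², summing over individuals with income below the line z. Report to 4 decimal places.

Incomes under z: 31×$7 (q = 31 of N = 94).
Relative gaps: (16−7)/16 = 0.5625 (×31).
Squared: 0.3164 (×31).
Sum = 9.808594; P₂ = 9.808594 / 94 = 0.1043.

0.1043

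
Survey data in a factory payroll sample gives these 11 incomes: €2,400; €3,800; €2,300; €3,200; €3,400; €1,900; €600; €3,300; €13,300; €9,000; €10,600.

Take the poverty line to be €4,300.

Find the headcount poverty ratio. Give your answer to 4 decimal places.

0.7273

8 of the 11 people have income below €4,300.
H = 8/11 = 0.7273.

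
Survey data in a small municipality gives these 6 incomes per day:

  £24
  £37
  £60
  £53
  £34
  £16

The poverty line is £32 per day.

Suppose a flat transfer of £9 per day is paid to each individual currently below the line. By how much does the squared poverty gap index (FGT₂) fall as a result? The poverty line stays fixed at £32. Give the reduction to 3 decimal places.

0.044

Before: below the line — £16, £24; squared poverty gap index (FGT₂) = 0.05208.
After the £9 transfer: below the line — £25; squared poverty gap index (FGT₂) = 0.00798.
Reduction = 0.05208 − 0.00798 = 0.044.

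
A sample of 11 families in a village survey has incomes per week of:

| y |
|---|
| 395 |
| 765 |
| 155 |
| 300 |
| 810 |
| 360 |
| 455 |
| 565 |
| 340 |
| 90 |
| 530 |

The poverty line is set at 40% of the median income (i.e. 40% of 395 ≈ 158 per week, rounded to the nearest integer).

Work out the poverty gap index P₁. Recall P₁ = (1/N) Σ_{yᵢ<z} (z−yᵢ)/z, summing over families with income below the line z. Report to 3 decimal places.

0.041

Incomes under z: 90, 155 (q = 2 of N = 11).
Normalized shortfalls: (158−90)/158 = 0.4304; (158−155)/158 = 0.0190.
Sum of shortfalls = 0.449367; P₁ averages over all N: 0.449367 / 11 = 0.041.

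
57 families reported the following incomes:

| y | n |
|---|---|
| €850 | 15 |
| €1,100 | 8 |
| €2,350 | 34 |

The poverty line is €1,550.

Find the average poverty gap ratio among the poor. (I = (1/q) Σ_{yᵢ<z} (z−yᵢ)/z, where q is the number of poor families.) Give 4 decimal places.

Below z: 15×€850, 8×€1,100 (q = 23 of N = 57).
Shortfall ratios (z−y)/z: 0.4516 (×15), 0.2903 (×8); sum = 9.096774.
The income-gap ratio divides by q (the poor only): 9.096774 / 23 = 0.3955.

0.3955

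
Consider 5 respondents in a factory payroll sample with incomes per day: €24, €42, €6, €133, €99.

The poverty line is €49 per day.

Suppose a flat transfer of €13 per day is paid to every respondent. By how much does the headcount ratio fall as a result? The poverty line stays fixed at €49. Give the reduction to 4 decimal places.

0.2000

Before: below the line — €6, €24, €42; headcount ratio = 0.600000.
After the €13 transfer: below the line — €19, €37; headcount ratio = 0.400000.
Reduction = 0.600000 − 0.400000 = 0.2000.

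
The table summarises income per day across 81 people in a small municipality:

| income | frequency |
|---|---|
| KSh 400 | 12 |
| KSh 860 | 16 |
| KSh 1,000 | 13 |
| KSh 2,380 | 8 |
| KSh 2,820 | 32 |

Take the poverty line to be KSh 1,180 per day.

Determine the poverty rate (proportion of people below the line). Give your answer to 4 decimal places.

0.5062

41 of the 81 people have income below KSh 1,180.
H = 41/81 = 0.5062.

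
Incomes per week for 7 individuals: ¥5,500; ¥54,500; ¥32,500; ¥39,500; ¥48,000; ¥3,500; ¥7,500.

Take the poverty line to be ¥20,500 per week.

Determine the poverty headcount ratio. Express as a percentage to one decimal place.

3 of the 7 individuals have income below ¥20,500.
H = 3/7 = 42.9%.

42.9%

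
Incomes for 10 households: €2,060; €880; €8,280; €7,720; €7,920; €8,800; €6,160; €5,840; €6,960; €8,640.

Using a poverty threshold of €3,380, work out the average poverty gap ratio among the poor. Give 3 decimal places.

0.565

Incomes under z: €880, €2,060 (q = 2 of N = 10).
Shortfall ratios (z−y)/z: 0.7396, 0.3905; sum = 1.130178.
The income-gap ratio divides by q (the poor only): 1.130178 / 2 = 0.565.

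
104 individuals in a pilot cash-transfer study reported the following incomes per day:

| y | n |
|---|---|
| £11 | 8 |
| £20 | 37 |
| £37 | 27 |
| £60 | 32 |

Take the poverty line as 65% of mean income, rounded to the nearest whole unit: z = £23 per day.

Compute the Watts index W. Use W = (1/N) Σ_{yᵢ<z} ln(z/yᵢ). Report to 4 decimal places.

Below z: 8×£11, 37×£20 (q = 45 of N = 104).
Log gaps: ln(23/11) = 0.7376 (×8); ln(23/20) = 0.1398 (×37).
W = 11.071983 / 104 = 0.1065.

0.1065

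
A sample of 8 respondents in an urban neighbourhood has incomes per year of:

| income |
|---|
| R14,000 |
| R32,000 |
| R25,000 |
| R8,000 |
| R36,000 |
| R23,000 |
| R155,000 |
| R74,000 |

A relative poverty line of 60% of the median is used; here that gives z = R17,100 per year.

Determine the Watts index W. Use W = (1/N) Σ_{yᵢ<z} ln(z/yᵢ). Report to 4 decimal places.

Below the line: R8,000, R14,000 (q = 2 of N = 8).
Log shortfalls: ln(17100/8000) = 0.7596; ln(17100/14000) = 0.2000.
W = 0.959658 / 8 = 0.1200.

0.1200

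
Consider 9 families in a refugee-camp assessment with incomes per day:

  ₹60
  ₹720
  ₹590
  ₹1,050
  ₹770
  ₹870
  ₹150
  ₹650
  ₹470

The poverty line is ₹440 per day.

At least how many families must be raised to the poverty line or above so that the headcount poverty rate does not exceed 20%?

Currently q = 2 of N = 9 are below the line (H = 0.222).
A headcount ratio of at most 20% allows at most ⌊0.20 × 9⌋ = 1 poor families.
So at least 2 − 1 = 1 must be lifted.

1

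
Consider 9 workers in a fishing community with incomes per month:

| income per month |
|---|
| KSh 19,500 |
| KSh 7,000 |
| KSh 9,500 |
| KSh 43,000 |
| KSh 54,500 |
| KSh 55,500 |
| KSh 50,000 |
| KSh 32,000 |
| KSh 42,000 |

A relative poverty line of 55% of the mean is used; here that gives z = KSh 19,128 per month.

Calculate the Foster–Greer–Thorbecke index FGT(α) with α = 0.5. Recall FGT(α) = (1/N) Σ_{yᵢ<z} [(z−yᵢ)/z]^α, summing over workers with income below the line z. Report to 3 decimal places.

Below z: KSh 7,000, KSh 9,500 (q = 2 of N = 9).
Gap ratios (z−y)/z: (19128−7000)/19128 = 0.6340; (19128−9500)/19128 = 0.5033.
Raised to α = 0.5: 0.79627; 0.70947.
Sum = 1.505738; FGT(0.5) = 1.505738 / 9 = 0.167.

0.167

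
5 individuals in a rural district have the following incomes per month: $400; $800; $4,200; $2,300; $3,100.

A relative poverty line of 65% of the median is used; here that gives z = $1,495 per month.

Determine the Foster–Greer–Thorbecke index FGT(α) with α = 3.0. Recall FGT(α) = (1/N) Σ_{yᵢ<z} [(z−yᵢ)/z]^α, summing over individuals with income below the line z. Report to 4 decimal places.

Poor units: $400, $800 (q = 2 of N = 5).
Shortfall ratios: (1495−400)/1495 = 0.7324; (1495−800)/1495 = 0.4649.
Raised to α = 3.0: 0.39293; 0.10047.
Sum = 0.493402; FGT(3.0) = 0.493402 / 5 = 0.0987.

0.0987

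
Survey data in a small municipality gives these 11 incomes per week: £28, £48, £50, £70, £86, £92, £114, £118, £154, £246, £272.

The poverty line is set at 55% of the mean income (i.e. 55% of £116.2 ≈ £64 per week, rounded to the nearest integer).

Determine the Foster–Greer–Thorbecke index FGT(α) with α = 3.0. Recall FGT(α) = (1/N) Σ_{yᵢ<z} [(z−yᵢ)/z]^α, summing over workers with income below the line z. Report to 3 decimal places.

Incomes under z: £28, £48, £50 (q = 3 of N = 11).
Relative gaps: (64−28)/64 = 0.5625; (64−48)/64 = 0.2500; (64−50)/64 = 0.2188.
Raised to α = 3.0: 0.17798; 0.01562; 0.01047.
Sum = 0.204071; FGT(3.0) = 0.204071 / 11 = 0.019.

0.019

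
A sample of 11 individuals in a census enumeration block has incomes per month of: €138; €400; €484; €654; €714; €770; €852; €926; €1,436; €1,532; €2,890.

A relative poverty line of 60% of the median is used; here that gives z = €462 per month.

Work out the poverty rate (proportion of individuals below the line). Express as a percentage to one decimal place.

18.2%

2 of the 11 individuals have income below €462.
H = 2/11 = 18.2%.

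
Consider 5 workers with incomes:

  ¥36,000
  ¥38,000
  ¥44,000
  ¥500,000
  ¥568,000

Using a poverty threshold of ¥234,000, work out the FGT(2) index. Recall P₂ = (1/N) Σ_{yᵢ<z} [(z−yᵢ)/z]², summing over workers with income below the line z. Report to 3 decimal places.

Incomes under z: ¥36,000, ¥38,000, ¥44,000 (q = 3 of N = 5).
Gap ratios (z−y)/z: (234000−36000)/234000 = 0.8462; (234000−38000)/234000 = 0.8376; (234000−44000)/234000 = 0.8120.
Squared: 0.7160; 0.7016; 0.6593.
Sum = 2.076850; P₂ = 2.076850 / 5 = 0.415.

0.415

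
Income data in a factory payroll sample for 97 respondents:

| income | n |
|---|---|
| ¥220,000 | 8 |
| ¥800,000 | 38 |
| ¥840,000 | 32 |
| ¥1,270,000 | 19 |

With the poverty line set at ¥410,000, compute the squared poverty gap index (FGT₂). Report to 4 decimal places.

Below the line: 8×¥220,000 (q = 8 of N = 97).
Shortfall ratios: (410000−220000)/410000 = 0.4634 (×8).
Squared: 0.2148 (×8).
Sum = 1.718025; P₂ = 1.718025 / 97 = 0.0177.

0.0177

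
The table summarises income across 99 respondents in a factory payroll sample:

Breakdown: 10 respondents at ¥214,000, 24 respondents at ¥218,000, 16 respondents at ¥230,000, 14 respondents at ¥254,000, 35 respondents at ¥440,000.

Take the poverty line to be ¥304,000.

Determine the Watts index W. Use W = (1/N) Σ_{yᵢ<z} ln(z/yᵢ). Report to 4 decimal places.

Poor units: 10×¥214,000, 24×¥218,000, 16×¥230,000, 14×¥254,000 (q = 64 of N = 99).
ln(z/y) terms: ln(304000/214000) = 0.3511 (×10); ln(304000/218000) = 0.3325 (×24); ln(304000/230000) = 0.2789 (×16); ln(304000/254000) = 0.1797 (×14).
W = 18.470183 / 99 = 0.1866.

0.1866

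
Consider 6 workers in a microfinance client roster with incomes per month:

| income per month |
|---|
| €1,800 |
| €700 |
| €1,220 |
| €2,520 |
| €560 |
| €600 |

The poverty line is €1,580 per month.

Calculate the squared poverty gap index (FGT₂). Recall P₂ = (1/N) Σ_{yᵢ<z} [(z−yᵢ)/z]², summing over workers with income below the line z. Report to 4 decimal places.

Below the line: €560, €600, €700, €1,220 (q = 4 of N = 6).
Relative gaps: (1580−560)/1580 = 0.6456; (1580−600)/1580 = 0.6203; (1580−700)/1580 = 0.5570; (1580−1220)/1580 = 0.2278.
Squared: 0.4168; 0.3847; 0.3102; 0.0519.
Sum = 1.163596; P₂ = 1.163596 / 6 = 0.1939.

0.1939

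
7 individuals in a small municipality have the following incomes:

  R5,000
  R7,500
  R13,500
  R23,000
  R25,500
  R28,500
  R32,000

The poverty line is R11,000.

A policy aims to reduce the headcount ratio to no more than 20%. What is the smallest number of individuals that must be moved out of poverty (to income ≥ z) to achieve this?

Currently q = 2 of N = 7 are below the line (H = 0.286).
A headcount ratio of at most 20% allows at most ⌊0.20 × 7⌋ = 1 poor individuals.
So at least 2 − 1 = 1 must be lifted.

1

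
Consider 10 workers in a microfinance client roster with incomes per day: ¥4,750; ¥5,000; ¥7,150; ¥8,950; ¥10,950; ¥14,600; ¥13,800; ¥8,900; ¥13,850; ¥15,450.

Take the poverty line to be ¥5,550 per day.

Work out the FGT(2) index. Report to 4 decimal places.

Poor units: ¥4,750, ¥5,000 (q = 2 of N = 10).
Shortfall ratios: (5550−4750)/5550 = 0.1441; (5550−5000)/5550 = 0.0991.
Squared: 0.0208; 0.0098.
Sum = 0.030598; P₂ = 0.030598 / 10 = 0.0031.

0.0031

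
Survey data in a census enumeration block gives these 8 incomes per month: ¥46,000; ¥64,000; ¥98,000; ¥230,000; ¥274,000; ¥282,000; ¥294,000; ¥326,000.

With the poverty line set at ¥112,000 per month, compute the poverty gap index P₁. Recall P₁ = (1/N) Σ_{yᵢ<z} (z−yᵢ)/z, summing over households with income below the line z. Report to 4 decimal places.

0.1429

Below z: ¥46,000, ¥64,000, ¥98,000 (q = 3 of N = 8).
Relative gaps: (112000−46000)/112000 = 0.5893; (112000−64000)/112000 = 0.4286; (112000−98000)/112000 = 0.1250.
Sum of shortfalls = 1.142857; P₁ averages over all N: 1.142857 / 8 = 0.1429.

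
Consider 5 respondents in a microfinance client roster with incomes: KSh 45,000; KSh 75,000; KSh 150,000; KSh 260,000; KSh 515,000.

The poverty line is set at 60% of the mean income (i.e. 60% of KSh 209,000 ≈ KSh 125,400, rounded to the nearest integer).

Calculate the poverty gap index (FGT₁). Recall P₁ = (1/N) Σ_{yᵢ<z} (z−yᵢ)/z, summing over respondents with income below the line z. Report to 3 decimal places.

0.209

Incomes under z: KSh 45,000, KSh 75,000 (q = 2 of N = 5).
Relative gaps: (125400−45000)/125400 = 0.6411; (125400−75000)/125400 = 0.4019.
Σ = 1.043062. Dividing by the full population N = 5 gives P₁ = 0.209.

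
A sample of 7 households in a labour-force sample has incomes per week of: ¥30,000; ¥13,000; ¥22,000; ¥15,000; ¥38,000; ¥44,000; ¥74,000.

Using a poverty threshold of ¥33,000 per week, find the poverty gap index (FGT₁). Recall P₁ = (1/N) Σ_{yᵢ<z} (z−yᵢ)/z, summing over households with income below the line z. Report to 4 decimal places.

Below the line: ¥13,000, ¥15,000, ¥22,000, ¥30,000 (q = 4 of N = 7).
Gap ratios (z−y)/z: (33000−13000)/33000 = 0.6061; (33000−15000)/33000 = 0.5455; (33000−22000)/33000 = 0.3333; (33000−30000)/33000 = 0.0909.
Sum of shortfalls = 1.575758; P₁ averages over all N: 1.575758 / 7 = 0.2251.

0.2251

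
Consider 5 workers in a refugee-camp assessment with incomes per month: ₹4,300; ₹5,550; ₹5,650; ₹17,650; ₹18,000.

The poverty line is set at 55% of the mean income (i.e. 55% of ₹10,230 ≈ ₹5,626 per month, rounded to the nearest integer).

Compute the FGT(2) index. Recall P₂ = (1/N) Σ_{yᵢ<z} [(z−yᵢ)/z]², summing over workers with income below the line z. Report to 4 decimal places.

0.0111

Poor units: ₹4,300, ₹5,550 (q = 2 of N = 5).
Shortfall ratios: (5626−4300)/5626 = 0.2357; (5626−5550)/5626 = 0.0135.
Squared: 0.0556; 0.0002.
Sum = 0.055733; P₂ = 0.055733 / 5 = 0.0111.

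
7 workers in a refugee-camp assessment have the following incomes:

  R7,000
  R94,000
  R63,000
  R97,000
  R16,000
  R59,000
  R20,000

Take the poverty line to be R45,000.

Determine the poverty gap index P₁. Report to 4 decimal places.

0.2921

Below the line: R7,000, R16,000, R20,000 (q = 3 of N = 7).
Shortfall ratios: (45000−7000)/45000 = 0.8444; (45000−16000)/45000 = 0.6444; (45000−20000)/45000 = 0.5556.
Sum of shortfalls = 2.044444; P₁ averages over all N: 2.044444 / 7 = 0.2921.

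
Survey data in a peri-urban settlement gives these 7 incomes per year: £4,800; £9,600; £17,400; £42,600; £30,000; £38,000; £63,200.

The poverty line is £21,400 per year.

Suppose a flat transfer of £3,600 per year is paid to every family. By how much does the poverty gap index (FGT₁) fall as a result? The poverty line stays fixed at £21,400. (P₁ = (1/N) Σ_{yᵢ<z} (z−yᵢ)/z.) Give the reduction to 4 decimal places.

Before: below the line — £4,800, £9,600, £17,400; poverty gap index (FGT₁) = 0.216288.
After the £3,600 transfer: below the line — £8,400, £13,200, £21,000; poverty gap index (FGT₁) = 0.144192.
Reduction = 0.216288 − 0.144192 = 0.0721.

0.0721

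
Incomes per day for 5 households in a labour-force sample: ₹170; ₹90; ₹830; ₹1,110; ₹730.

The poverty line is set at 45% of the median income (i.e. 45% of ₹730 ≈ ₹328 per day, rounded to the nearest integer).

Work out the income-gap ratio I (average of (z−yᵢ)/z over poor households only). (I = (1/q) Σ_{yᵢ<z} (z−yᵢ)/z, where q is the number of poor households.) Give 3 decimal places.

0.604

Below the line: ₹90, ₹170 (q = 2 of N = 5).
Relative gaps: 0.7256, 0.4817; sum = 1.207317.
I averages over the q = 2 poor units only: 1.207317 / 2 = 0.604.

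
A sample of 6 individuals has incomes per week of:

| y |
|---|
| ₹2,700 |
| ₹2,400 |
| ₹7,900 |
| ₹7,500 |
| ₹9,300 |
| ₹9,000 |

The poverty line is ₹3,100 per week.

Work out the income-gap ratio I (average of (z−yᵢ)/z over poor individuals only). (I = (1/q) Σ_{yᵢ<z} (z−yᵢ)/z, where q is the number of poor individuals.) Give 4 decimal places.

0.1774

Below z: ₹2,400, ₹2,700 (q = 2 of N = 6).
Relative gaps: 0.2258, 0.1290; sum = 0.354839.
I averages over the q = 2 poor units only: 0.354839 / 2 = 0.1774.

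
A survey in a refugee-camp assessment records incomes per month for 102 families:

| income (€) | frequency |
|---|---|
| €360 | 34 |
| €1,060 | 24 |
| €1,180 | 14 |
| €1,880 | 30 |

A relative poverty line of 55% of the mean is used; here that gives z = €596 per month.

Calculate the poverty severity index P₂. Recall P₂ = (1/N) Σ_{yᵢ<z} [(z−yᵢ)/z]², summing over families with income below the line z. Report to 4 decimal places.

0.0523

Poor units: 34×€360 (q = 34 of N = 102).
Relative gaps: (596−360)/596 = 0.3960 (×34).
Squared: 0.1568 (×34).
Sum = 5.331021; P₂ = 5.331021 / 102 = 0.0523.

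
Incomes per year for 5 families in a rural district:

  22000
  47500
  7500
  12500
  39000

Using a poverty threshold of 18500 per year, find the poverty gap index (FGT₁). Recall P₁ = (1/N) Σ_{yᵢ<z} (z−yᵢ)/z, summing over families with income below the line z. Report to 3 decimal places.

0.184

Poor units: 7500, 12500 (q = 2 of N = 5).
Relative gaps: (18500−7500)/18500 = 0.5946; (18500−12500)/18500 = 0.3243.
Sum of shortfalls = 0.918919; P₁ averages over all N: 0.918919 / 5 = 0.184.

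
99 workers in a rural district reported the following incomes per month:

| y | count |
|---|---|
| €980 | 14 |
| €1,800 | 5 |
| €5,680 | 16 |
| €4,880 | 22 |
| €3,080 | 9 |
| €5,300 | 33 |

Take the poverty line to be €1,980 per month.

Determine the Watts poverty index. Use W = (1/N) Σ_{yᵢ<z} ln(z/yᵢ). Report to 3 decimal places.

Below z: 14×€980, 5×€1,800 (q = 19 of N = 99).
Log shortfalls: ln(1980/980) = 0.7033 (×14); ln(1980/1800) = 0.0953 (×5).
W = 10.322745 / 99 = 0.104.

0.104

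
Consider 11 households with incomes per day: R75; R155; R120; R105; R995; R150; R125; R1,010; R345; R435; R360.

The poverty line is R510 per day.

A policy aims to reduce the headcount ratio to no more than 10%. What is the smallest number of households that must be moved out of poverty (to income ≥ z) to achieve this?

8

9 of the 11 households are poor, so H = 9/11 = 0.818.
A headcount ratio of at most 10% allows at most ⌊0.10 × 11⌋ = 1 poor households.
So at least 9 − 1 = 8 must be lifted.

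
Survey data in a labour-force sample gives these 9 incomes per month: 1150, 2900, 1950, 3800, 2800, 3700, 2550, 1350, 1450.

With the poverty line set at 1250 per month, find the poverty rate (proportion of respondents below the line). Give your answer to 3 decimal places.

0.111

1 of the 9 respondents have income below 1250.
H = 1/9 = 0.111.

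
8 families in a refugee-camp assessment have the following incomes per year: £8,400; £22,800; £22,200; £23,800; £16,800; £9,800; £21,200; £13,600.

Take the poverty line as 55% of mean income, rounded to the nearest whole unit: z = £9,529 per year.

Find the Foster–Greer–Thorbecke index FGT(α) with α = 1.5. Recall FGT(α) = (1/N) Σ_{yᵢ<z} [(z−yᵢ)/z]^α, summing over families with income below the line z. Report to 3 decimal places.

0.005

Poor units: £8,400 (q = 1 of N = 8).
Relative gaps: (9529−8400)/9529 = 0.1185.
Raised to α = 1.5: 0.04078.
Sum = 0.040782; FGT(1.5) = 0.040782 / 8 = 0.005.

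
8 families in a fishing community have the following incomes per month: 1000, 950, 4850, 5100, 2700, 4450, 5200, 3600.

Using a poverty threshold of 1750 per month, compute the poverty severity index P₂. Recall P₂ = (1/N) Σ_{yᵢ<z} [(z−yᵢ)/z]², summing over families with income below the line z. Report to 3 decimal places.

0.049

Below z: 950, 1000 (q = 2 of N = 8).
Gap ratios (z−y)/z: (1750−950)/1750 = 0.4571; (1750−1000)/1750 = 0.4286.
Squared: 0.2090; 0.1837.
Sum = 0.392653; P₂ = 0.392653 / 8 = 0.049.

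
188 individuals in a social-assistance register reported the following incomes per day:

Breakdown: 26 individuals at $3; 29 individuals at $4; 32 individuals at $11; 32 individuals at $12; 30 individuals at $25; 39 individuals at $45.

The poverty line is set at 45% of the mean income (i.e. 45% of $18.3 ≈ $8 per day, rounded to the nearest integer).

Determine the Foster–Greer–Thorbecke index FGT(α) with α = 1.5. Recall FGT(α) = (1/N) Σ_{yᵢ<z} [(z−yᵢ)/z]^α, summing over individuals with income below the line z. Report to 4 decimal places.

Below the line: 26×$3, 29×$4 (q = 55 of N = 188).
Normalized shortfalls: (8−3)/8 = 0.6250 (×26); (8−4)/8 = 0.5000 (×29).
Raised to α = 1.5: 0.49411 (×26); 0.35355 (×29).
Sum = 23.099801; FGT(1.5) = 23.099801 / 188 = 0.1229.

0.1229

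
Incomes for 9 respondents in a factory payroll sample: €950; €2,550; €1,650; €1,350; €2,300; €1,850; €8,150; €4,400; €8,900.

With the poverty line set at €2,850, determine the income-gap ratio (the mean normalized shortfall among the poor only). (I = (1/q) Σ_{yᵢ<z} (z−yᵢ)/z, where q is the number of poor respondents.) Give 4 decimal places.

0.3772

Below the line: €950, €1,350, €1,650, €1,850, €2,300, €2,550 (q = 6 of N = 9).
Relative gaps: 0.6667, 0.5263, 0.4211, 0.3509, 0.1930, 0.1053; sum = 2.263158.
I averages over the q = 6 poor units only: 2.263158 / 6 = 0.3772.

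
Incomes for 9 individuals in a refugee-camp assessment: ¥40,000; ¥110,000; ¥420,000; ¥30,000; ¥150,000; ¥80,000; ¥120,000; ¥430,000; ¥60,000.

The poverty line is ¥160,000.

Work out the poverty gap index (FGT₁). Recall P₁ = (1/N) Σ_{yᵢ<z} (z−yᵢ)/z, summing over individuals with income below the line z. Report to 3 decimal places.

0.368

Below z: ¥30,000, ¥40,000, ¥60,000, ¥80,000, ¥110,000, ¥120,000, ¥150,000 (q = 7 of N = 9).
Gap ratios (z−y)/z: (160000−30000)/160000 = 0.8125; (160000−40000)/160000 = 0.7500; (160000−60000)/160000 = 0.6250; (160000−80000)/160000 = 0.5000; (160000−110000)/160000 = 0.3125; (160000−120000)/160000 = 0.2500; (160000−150000)/160000 = 0.0625.
Sum of shortfalls = 3.312500; P₁ averages over all N: 3.312500 / 9 = 0.368.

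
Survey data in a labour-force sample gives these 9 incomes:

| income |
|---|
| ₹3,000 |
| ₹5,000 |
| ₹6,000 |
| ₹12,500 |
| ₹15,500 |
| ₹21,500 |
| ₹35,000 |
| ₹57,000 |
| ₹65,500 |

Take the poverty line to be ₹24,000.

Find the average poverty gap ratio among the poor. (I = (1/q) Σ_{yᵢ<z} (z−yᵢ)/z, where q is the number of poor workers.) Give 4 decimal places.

0.5590

Below the line: ₹3,000, ₹5,000, ₹6,000, ₹12,500, ₹15,500, ₹21,500 (q = 6 of N = 9).
Shortfall ratios (z−y)/z: 0.8750, 0.7917, 0.7500, 0.4792, 0.3542, 0.1042; sum = 3.354167.
I averages over the q = 6 poor units only: 3.354167 / 6 = 0.5590.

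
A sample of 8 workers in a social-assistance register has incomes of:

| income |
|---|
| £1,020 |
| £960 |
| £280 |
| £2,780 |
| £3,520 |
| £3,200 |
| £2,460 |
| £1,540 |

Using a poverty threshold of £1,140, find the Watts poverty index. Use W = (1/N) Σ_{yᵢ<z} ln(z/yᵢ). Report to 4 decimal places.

Below z: £280, £960, £1,020 (q = 3 of N = 8).
Log shortfalls: ln(1140/280) = 1.4040; ln(1140/960) = 0.1719; ln(1140/1020) = 0.1112.
W = 1.687070 / 8 = 0.2109.

0.2109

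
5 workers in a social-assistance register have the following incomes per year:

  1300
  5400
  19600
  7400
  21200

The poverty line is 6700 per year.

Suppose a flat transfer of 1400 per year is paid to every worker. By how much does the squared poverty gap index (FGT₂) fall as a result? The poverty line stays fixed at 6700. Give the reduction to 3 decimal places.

0.066

Before: below the line — 1300, 5400; squared poverty gap index (FGT₂) = 0.13745.
After the 1400 transfer: below the line — 2700; squared poverty gap index (FGT₂) = 0.07129.
Reduction = 0.13745 − 0.07129 = 0.066.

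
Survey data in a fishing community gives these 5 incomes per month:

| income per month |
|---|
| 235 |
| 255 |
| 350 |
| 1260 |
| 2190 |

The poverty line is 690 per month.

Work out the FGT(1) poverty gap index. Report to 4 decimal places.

0.3565

Below the line: 235, 255, 350 (q = 3 of N = 5).
Normalized shortfalls: (690−235)/690 = 0.6594; (690−255)/690 = 0.6304; (690−350)/690 = 0.4928.
Σ = 1.782609. Dividing by the full population N = 5 gives P₁ = 0.3565.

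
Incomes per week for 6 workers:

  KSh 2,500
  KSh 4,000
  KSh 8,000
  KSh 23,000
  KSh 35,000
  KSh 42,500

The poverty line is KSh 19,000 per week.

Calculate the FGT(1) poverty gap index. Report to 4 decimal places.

0.3728

Incomes under z: KSh 2,500, KSh 4,000, KSh 8,000 (q = 3 of N = 6).
Shortfall ratios: (19000−2500)/19000 = 0.8684; (19000−4000)/19000 = 0.7895; (19000−8000)/19000 = 0.5789.
Sum of shortfalls = 2.236842; P₁ averages over all N: 2.236842 / 6 = 0.3728.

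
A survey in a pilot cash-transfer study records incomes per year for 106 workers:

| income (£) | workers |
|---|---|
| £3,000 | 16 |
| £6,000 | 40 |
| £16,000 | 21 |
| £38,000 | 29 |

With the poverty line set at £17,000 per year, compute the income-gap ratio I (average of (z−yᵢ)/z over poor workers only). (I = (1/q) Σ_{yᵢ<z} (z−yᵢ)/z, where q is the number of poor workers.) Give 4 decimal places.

0.5233

Below the line: 16×£3,000, 40×£6,000, 21×£16,000 (q = 77 of N = 106).
Shortfall ratios (z−y)/z: 0.8235 (×16), 0.6471 (×40), 0.0588 (×21); sum = 40.294118.
The income-gap ratio divides by q (the poor only): 40.294118 / 77 = 0.5233.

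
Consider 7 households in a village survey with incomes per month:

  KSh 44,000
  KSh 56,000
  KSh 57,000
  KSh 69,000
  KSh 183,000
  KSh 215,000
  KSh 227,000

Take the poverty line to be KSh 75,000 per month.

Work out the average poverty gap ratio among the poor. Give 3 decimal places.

Below the line: KSh 44,000, KSh 56,000, KSh 57,000, KSh 69,000 (q = 4 of N = 7).
Relative gaps: 0.4133, 0.2533, 0.2400, 0.0800; sum = 0.986667.
The income-gap ratio divides by q (the poor only): 0.986667 / 4 = 0.247.

0.247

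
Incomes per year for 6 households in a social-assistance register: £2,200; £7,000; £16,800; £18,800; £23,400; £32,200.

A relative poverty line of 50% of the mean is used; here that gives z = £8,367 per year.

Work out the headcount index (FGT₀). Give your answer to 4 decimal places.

2 of the 6 households have income below £8,367.
H = 2/6 = 0.3333.

0.3333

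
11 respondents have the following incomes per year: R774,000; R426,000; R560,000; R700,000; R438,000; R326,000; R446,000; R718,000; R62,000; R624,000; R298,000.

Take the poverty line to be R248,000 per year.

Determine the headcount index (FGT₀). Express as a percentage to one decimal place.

1 of the 11 respondents have income below R248,000.
H = 1/11 = 9.1%.

9.1%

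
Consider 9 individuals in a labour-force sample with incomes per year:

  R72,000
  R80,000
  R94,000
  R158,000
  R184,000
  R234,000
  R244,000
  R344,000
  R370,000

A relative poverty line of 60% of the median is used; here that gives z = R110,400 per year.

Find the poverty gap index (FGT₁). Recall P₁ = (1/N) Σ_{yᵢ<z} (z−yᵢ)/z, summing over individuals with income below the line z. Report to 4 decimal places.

Incomes under z: R72,000, R80,000, R94,000 (q = 3 of N = 9).
Shortfall ratios: (110400−72000)/110400 = 0.3478; (110400−80000)/110400 = 0.2754; (110400−94000)/110400 = 0.1486.
Sum of shortfalls = 0.771739; P₁ averages over all N: 0.771739 / 9 = 0.0857.

0.0857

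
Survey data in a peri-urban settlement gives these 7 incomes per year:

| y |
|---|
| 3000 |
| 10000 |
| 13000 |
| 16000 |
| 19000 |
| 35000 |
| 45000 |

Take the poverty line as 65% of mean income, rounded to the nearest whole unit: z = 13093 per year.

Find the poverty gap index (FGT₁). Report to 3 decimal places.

Incomes under z: 3000, 10000, 13000 (q = 3 of N = 7).
Normalized shortfalls: (13093−3000)/13093 = 0.7709; (13093−10000)/13093 = 0.2362; (13093−13000)/13093 = 0.0071.
Sum of shortfalls = 1.014206; P₁ averages over all N: 1.014206 / 7 = 0.145.

0.145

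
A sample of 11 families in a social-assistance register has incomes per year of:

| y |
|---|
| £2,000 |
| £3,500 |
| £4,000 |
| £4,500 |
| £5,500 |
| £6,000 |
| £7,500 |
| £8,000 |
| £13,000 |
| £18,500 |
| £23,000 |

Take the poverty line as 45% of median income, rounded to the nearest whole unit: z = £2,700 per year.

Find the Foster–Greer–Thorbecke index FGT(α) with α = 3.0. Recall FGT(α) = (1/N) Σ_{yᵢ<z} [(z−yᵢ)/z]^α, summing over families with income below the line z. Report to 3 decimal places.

Incomes under z: £2,000 (q = 1 of N = 11).
Gap ratios (z−y)/z: (2700−2000)/2700 = 0.2593.
Raised to α = 3.0: 0.01743.
Sum = 0.017426; FGT(3.0) = 0.017426 / 11 = 0.002.

0.002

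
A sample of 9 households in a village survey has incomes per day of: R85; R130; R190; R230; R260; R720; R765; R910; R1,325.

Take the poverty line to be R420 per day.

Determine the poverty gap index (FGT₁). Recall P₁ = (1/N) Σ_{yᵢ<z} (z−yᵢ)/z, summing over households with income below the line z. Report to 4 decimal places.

Below z: R85, R130, R190, R230, R260 (q = 5 of N = 9).
Normalized shortfalls: (420−85)/420 = 0.7976; (420−130)/420 = 0.6905; (420−190)/420 = 0.5476; (420−230)/420 = 0.4524; (420−260)/420 = 0.3810.
Sum of shortfalls = 2.869048; P₁ averages over all N: 2.869048 / 9 = 0.3188.

0.3188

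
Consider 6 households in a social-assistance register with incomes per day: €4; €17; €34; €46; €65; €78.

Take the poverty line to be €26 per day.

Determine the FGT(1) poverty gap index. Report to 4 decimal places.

Poor units: €4, €17 (q = 2 of N = 6).
Gap ratios (z−y)/z: (26−4)/26 = 0.8462; (26−17)/26 = 0.3462.
Σ = 1.192308. Dividing by the full population N = 6 gives P₁ = 0.1987.

0.1987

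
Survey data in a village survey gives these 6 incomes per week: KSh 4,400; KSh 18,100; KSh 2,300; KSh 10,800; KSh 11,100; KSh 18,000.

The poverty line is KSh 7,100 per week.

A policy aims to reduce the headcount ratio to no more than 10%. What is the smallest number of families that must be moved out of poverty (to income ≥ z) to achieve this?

2

2 of the 6 families are poor, so H = 2/6 = 0.333.
A headcount ratio of at most 10% allows at most ⌊0.10 × 6⌋ = 0 poor families.
So at least 2 − 0 = 2 must be lifted.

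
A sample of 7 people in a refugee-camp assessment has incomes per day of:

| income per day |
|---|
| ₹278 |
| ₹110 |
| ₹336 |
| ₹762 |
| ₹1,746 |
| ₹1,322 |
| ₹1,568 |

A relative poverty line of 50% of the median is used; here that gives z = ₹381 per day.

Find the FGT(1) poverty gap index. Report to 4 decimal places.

0.1571

Incomes under z: ₹110, ₹278, ₹336 (q = 3 of N = 7).
Gap ratios (z−y)/z: (381−110)/381 = 0.7113; (381−278)/381 = 0.2703; (381−336)/381 = 0.1181.
Sum of shortfalls = 1.099738; P₁ averages over all N: 1.099738 / 7 = 0.1571.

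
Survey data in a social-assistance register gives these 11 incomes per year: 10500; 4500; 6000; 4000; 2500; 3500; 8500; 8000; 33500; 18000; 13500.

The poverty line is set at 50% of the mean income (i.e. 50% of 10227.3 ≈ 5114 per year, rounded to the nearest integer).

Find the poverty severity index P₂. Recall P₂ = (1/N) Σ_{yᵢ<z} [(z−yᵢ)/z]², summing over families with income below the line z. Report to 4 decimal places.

Below z: 2500, 3500, 4000, 4500 (q = 4 of N = 11).
Shortfall ratios: (5114−2500)/5114 = 0.5111; (5114−3500)/5114 = 0.3156; (5114−4000)/5114 = 0.2178; (5114−4500)/5114 = 0.1201.
Squared: 0.2613; 0.0996; 0.0475; 0.0144.
Sum = 0.422743; P₂ = 0.422743 / 11 = 0.0384.

0.0384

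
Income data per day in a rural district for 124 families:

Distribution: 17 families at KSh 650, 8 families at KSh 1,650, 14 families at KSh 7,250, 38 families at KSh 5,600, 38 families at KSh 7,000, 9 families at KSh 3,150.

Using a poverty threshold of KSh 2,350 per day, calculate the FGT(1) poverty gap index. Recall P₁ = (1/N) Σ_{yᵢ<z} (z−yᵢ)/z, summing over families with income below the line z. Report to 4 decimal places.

0.1184

Below z: 17×KSh 650, 8×KSh 1,650 (q = 25 of N = 124).
Normalized shortfalls: (2350−650)/2350 = 0.7234 (×17); (2350−1650)/2350 = 0.2979 (×8).
Σ = 14.680851. Dividing by the full population N = 124 gives P₁ = 0.1184.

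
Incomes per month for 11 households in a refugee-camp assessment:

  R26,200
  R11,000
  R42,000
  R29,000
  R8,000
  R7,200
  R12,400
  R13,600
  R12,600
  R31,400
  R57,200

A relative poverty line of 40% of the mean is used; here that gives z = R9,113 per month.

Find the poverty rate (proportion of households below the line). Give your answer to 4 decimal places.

2 of the 11 households have income below R9,113.
H = 2/11 = 0.1818.

0.1818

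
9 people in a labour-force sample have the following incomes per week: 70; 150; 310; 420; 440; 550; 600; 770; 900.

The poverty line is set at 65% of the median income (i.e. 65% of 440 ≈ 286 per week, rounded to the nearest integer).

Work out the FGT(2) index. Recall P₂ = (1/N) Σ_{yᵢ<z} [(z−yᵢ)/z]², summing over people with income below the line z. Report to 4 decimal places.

Poor units: 70, 150 (q = 2 of N = 9).
Normalized shortfalls: (286−70)/286 = 0.7552; (286−150)/286 = 0.4755.
Squared: 0.5704; 0.2261.
Sum = 0.796518; P₂ = 0.796518 / 9 = 0.0885.

0.0885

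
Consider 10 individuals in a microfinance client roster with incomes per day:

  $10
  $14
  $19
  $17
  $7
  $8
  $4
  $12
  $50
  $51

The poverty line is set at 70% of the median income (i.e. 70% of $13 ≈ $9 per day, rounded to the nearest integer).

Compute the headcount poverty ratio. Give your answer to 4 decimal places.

3 of the 10 individuals have income below $9.
H = 3/10 = 0.3000.

0.3000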